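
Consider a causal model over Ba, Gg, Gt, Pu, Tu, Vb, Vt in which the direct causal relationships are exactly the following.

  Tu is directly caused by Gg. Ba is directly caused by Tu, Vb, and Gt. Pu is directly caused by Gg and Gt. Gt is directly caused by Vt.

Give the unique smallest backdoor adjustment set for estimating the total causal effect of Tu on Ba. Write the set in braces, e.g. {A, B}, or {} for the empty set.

{}

Variables eligible for adjustment (non-descendants of Tu, excluding Tu and Ba): {Gg, Gt, Pu, Vb, Vt}.
Backdoor paths from Tu to Ba:
  P1: Tu <- Gg -> Pu <- Gt -> Ba
Each backdoor path contains an unconditioned collider, so every path is already blocked with the empty conditioning set:
  P1: blocked at collider Pu (neither it nor any descendant is in the conditioning set).
The empty set is therefore the unique smallest valid set.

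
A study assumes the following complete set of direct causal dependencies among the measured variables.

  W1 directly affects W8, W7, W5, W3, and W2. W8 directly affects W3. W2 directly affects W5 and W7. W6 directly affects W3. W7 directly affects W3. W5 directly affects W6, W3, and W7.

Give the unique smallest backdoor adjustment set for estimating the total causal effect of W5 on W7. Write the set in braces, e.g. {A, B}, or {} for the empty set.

Variables eligible for adjustment (non-descendants of W5, excluding W5 and W7): {W1, W2, W8}.
Backdoor paths from W5 to W7:
  P1: W5 <- W1 -> W2 -> W7
  P2: W5 <- W1 -> W7
  P3: W5 <- W1 -> W8 -> W3 <- W7
  P4: W5 <- W1 -> W3 <- W7
  P5: W5 <- W2 <- W1 -> W7
  P6: W5 <- W2 <- W1 -> W8 -> W3 <- W7
  P7: W5 <- W2 <- W1 -> W3 <- W7
  P8: W5 <- W2 -> W7
The empty set is not sufficient: P1 (W5 <- W1 -> W2 -> W7) has no collider blocking it and no conditioned non-collider, so it is open.
Try {W1, W2}:
  P1: blocked at fork node W1 ∈ conditioning set.
  P2: blocked at fork node W1 ∈ conditioning set.
  P3: blocked at fork node W1 ∈ conditioning set.
  P4: blocked at fork node W1 ∈ conditioning set.
  P5: blocked at chain node W2 ∈ conditioning set.
  P6: blocked at chain node W2 ∈ conditioning set.
  P7: blocked at chain node W2 ∈ conditioning set.
  P8: blocked at fork node W2 ∈ conditioning set.
{W1, W2} contains no descendant of W5 and blocks every backdoor path.
Every element of {W1, W2} is needed (dropping W1 leaves P2 open; dropping W2 leaves P8 open), so no proper subset is valid.
Among all size-2 subsets of the eligible variables, only {W1, W2} blocks every backdoor path, so it is the unique smallest valid adjustment set.

{W1, W2}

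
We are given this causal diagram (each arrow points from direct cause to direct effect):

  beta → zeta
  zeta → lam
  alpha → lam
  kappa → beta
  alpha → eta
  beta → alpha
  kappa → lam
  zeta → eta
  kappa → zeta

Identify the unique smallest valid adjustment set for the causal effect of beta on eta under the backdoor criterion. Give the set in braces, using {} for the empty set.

Variables eligible for adjustment (non-descendants of beta, excluding beta and eta): {kappa}.
Backdoor paths from beta to eta:
  P1: beta <- kappa -> zeta -> lam <- alpha -> eta
  P2: beta <- kappa -> zeta -> eta
  P3: beta <- kappa -> lam <- zeta -> eta
  P4: beta <- kappa -> lam <- alpha -> eta
The empty set is not sufficient: P2 (beta <- kappa -> zeta -> eta) has no collider blocking it and no conditioned non-collider, so it is open.
Try {kappa}:
  P1: blocked at fork node kappa ∈ conditioning set.
  P2: blocked at fork node kappa ∈ conditioning set.
  P3: blocked at fork node kappa ∈ conditioning set.
  P4: blocked at fork node kappa ∈ conditioning set.
{kappa} contains no descendant of beta and blocks every backdoor path.
{kappa} is the unique smallest valid adjustment set.

{kappa}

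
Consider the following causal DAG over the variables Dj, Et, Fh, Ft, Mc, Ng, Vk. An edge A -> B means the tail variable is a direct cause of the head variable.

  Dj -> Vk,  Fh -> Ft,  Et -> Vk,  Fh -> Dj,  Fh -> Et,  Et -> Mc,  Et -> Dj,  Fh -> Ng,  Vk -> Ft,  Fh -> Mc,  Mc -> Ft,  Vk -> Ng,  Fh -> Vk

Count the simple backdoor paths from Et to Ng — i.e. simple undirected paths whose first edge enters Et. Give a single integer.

5

A backdoor path from Et to Ng is any simple undirected path whose first edge points into Et (i.e. leaves Et via a parent).
Parents of Et: {Fh}.
Enumerating:
  P1: Et <- Fh -> Mc -> Ft <- Vk -> Ng
  P2: Et <- Fh -> Dj -> Vk -> Ng
  P3: Et <- Fh -> Vk -> Ng
  P4: Et <- Fh -> Ft <- Vk -> Ng
  P5: Et <- Fh -> Ng
That exhausts the simple backdoor paths. Count: 5.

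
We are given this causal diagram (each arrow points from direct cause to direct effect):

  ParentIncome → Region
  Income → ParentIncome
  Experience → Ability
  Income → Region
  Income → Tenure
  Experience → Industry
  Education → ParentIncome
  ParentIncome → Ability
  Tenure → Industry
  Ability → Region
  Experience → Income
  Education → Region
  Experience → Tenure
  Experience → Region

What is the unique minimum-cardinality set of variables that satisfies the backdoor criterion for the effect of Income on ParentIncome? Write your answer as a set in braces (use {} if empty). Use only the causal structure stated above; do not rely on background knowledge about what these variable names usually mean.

Variables eligible for adjustment (non-descendants of Income, excluding Income and ParentIncome): {Education, Experience}.
Backdoor paths from Income to ParentIncome:
  P1: Income <- Experience -> Ability <- ParentIncome
  P2: Income <- Experience -> Ability -> Region <- Education -> ParentIncome
  P3: Income <- Experience -> Ability -> Region <- ParentIncome
  P4: Income <- Experience -> Region <- Education -> ParentIncome
  P5: Income <- Experience -> Region <- ParentIncome
  P6: Income <- Experience -> Region <- Ability <- ParentIncome
Each backdoor path contains an unconditioned collider, so every path is already blocked with the empty conditioning set:
  P1: blocked at collider Ability (neither it nor any descendant is in the conditioning set).
  P2: blocked at collider Region (neither it nor any descendant is in the conditioning set).
  P3: blocked at collider Region (neither it nor any descendant is in the conditioning set).
  P4: blocked at collider Region (neither it nor any descendant is in the conditioning set).
  P5: blocked at collider Region (neither it nor any descendant is in the conditioning set).
  P6: blocked at collider Region (neither it nor any descendant is in the conditioning set).
The empty set is therefore the unique smallest valid set.

{}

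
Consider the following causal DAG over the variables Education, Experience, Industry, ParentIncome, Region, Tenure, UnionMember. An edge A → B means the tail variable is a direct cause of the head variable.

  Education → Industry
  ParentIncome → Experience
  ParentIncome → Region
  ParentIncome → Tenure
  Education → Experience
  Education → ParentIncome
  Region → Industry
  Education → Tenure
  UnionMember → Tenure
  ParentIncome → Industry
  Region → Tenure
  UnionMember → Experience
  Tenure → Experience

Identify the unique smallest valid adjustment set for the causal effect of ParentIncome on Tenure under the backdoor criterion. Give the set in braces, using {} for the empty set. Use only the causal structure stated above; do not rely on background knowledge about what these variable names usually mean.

Variables eligible for adjustment (non-descendants of ParentIncome, excluding ParentIncome and Tenure): {Education, UnionMember}.
Backdoor paths from ParentIncome to Tenure:
  P1: ParentIncome <- Education -> Tenure
  P2: ParentIncome <- Education -> Experience <- UnionMember -> Tenure
  P3: ParentIncome <- Education -> Experience <- Tenure
  P4: ParentIncome <- Education -> Industry <- Region -> Tenure
The empty set is not sufficient: P1 (ParentIncome <- Education -> Tenure) has no collider blocking it and no conditioned non-collider, so it is open.
Try {Education}:
  P1: blocked at fork node Education ∈ conditioning set.
  P2: blocked at fork node Education ∈ conditioning set.
  P3: blocked at fork node Education ∈ conditioning set.
  P4: blocked at fork node Education ∈ conditioning set.
{Education} contains no descendant of ParentIncome and blocks every backdoor path.
No other singleton works — e.g. {UnionMember} leaves P1 open — so {Education} is the unique smallest valid adjustment set.

{Education}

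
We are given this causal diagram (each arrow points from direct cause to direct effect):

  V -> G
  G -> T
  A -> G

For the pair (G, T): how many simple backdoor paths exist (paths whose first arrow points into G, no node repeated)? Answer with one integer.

0

A backdoor path from G to T is any simple undirected path whose first edge points into G (i.e. leaves G via a parent).
Parents of G: {A, V}.
No simple path from any parent of G reaches T without revisiting G, so there are no backdoor paths.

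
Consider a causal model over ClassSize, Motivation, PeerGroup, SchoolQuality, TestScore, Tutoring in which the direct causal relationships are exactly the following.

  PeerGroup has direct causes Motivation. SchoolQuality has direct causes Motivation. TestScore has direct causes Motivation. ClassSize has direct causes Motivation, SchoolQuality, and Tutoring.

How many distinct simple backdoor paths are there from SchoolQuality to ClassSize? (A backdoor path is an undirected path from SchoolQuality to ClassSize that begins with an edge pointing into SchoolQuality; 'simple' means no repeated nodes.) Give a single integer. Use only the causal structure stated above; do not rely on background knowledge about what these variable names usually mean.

A backdoor path from SchoolQuality to ClassSize is any simple undirected path whose first edge points into SchoolQuality (i.e. leaves SchoolQuality via a parent).
Parents of SchoolQuality: {Motivation}.
Enumerating:
  P1: SchoolQuality <- Motivation -> ClassSize
That exhausts the simple backdoor paths. Count: 1.

1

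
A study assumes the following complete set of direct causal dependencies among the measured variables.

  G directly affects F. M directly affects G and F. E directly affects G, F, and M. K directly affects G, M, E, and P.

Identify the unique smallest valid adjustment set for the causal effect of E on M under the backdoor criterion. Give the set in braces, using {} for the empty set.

Variables eligible for adjustment (non-descendants of E, excluding E and M): {K, P}.
Backdoor paths from E to M:
  P1: E <- K -> M
  P2: E <- K -> G <- M
  P3: E <- K -> G -> F <- M
The empty set is not sufficient: P1 (E <- K -> M) has no collider blocking it and no conditioned non-collider, so it is open.
Try {K}:
  P1: blocked at fork node K ∈ conditioning set.
  P2: blocked at fork node K ∈ conditioning set.
  P3: blocked at fork node K ∈ conditioning set.
{K} contains no descendant of E and blocks every backdoor path.
No other singleton works — e.g. {P} leaves P1 open — so {K} is the unique smallest valid adjustment set.

{K}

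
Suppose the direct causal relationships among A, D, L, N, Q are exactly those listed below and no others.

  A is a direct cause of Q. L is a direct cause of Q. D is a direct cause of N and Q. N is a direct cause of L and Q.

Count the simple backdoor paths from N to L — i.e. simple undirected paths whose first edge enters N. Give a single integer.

A backdoor path from N to L is any simple undirected path whose first edge points into N (i.e. leaves N via a parent).
Parents of N: {D}.
Enumerating:
  P1: N <- D -> Q <- L
That exhausts the simple backdoor paths. Count: 1.

1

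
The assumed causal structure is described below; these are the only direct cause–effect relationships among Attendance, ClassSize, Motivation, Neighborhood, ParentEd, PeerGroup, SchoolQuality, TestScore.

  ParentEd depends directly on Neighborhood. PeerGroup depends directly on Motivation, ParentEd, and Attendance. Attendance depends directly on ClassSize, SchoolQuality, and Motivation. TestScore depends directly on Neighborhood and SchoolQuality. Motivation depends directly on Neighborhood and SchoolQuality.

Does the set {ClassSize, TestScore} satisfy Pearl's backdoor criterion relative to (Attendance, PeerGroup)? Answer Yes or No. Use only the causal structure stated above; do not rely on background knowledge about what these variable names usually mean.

No

Backdoor paths from Attendance to PeerGroup (paths whose first edge points into Attendance):
  P1: Attendance <- SchoolQuality -> TestScore <- Neighborhood -> ParentEd -> PeerGroup
  P2: Attendance <- SchoolQuality -> TestScore <- Neighborhood -> Motivation -> PeerGroup
  P3: Attendance <- SchoolQuality -> Motivation <- Neighborhood -> ParentEd -> PeerGroup
  P4: Attendance <- SchoolQuality -> Motivation -> PeerGroup
  P5: Attendance <- Motivation <- Neighborhood -> ParentEd -> PeerGroup
  P6: Attendance <- Motivation <- SchoolQuality -> TestScore <- Neighborhood -> ParentEd -> PeerGroup
  P7: Attendance <- Motivation -> PeerGroup
Condition 1 (no descendant of Attendance in the set): holds — descendants of Attendance are {PeerGroup}; none are in {ClassSize, TestScore}.
Condition 2 (every backdoor path blocked by {ClassSize, TestScore}):
  P1: open — collider(s) TestScore are conditioned on (or have a conditioned descendant) and no non-collider on the path is in the set.
  P2: open — collider(s) TestScore are conditioned on (or have a conditioned descendant) and no non-collider on the path is in the set.
  P3: blocked at collider Motivation (neither it nor any descendant is in the conditioning set).
  P4: open — no interior node is in the conditioning set.
  P5: open — no interior node is in the conditioning set.
  P6: open — collider(s) TestScore are conditioned on (or have a conditioned descendant) and no non-collider on the path is in the set.
  P7: open — no interior node is in the conditioning set.
{ClassSize, TestScore} does not satisfy the backdoor criterion.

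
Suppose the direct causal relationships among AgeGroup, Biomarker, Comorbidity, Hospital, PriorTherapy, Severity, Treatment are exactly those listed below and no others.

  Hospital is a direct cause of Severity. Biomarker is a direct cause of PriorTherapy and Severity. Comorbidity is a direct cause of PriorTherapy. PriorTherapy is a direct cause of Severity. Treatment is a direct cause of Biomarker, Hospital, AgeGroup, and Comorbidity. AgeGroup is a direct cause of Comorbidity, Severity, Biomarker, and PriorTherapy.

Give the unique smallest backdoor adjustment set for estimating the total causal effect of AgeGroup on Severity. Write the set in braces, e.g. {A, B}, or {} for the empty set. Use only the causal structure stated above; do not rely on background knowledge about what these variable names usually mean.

Variables eligible for adjustment (non-descendants of AgeGroup, excluding AgeGroup and Severity): {Hospital, Treatment}.
Backdoor paths from AgeGroup to Severity:
  P1: AgeGroup <- Treatment -> Comorbidity -> PriorTherapy <- Biomarker -> Severity
  P2: AgeGroup <- Treatment -> Comorbidity -> PriorTherapy -> Severity
  P3: AgeGroup <- Treatment -> Biomarker -> PriorTherapy -> Severity
  P4: AgeGroup <- Treatment -> Biomarker -> Severity
  P5: AgeGroup <- Treatment -> Hospital -> Severity
The empty set is not sufficient: P2 (AgeGroup <- Treatment -> Comorbidity -> PriorTherapy -> Severity) has no collider blocking it and no conditioned non-collider, so it is open.
Try {Treatment}:
  P1: blocked at fork node Treatment ∈ conditioning set.
  P2: blocked at fork node Treatment ∈ conditioning set.
  P3: blocked at fork node Treatment ∈ conditioning set.
  P4: blocked at fork node Treatment ∈ conditioning set.
  P5: blocked at fork node Treatment ∈ conditioning set.
{Treatment} contains no descendant of AgeGroup and blocks every backdoor path.
No other singleton works — e.g. {Hospital} leaves P2 open — so {Treatment} is the unique smallest valid adjustment set.

{Treatment}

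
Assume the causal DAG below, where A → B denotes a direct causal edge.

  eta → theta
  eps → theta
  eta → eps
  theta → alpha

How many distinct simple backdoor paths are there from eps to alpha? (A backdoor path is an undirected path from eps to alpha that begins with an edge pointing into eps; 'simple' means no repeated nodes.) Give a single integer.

1

A backdoor path from eps to alpha is any simple undirected path whose first edge points into eps (i.e. leaves eps via a parent).
Parents of eps: {eta}.
Enumerating:
  P1: eps <- eta -> theta -> alpha
That exhausts the simple backdoor paths. Count: 1.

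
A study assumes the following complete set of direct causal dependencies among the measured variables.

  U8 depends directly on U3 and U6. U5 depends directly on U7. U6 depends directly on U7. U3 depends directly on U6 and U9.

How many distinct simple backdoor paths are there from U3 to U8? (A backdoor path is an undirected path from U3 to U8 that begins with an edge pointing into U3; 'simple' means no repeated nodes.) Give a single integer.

A backdoor path from U3 to U8 is any simple undirected path whose first edge points into U3 (i.e. leaves U3 via a parent).
Parents of U3: {U6, U9}.
Enumerating:
  P1: U3 <- U6 -> U8
That exhausts the simple backdoor paths. Count: 1.

1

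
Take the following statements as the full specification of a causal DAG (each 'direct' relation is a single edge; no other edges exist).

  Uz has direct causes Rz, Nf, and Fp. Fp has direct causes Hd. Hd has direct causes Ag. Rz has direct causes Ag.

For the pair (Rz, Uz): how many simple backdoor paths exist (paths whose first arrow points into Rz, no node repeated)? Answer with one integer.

A backdoor path from Rz to Uz is any simple undirected path whose first edge points into Rz (i.e. leaves Rz via a parent).
Parents of Rz: {Ag}.
Enumerating:
  P1: Rz <- Ag -> Hd -> Fp -> Uz
That exhausts the simple backdoor paths. Count: 1.

1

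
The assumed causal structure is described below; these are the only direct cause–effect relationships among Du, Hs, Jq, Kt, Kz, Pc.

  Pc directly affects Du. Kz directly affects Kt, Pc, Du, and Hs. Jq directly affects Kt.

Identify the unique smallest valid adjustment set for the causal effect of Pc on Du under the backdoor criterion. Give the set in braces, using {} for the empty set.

Variables eligible for adjustment (non-descendants of Pc, excluding Pc and Du): {Hs, Jq, Kt, Kz}.
Backdoor paths from Pc to Du:
  P1: Pc <- Kz -> Du
The empty set is not sufficient: P1 (Pc <- Kz -> Du) has no collider blocking it and no conditioned non-collider, so it is open.
Try {Kz}:
  P1: blocked at fork node Kz ∈ conditioning set.
{Kz} contains no descendant of Pc and blocks every backdoor path.
No other singleton works — e.g. {Jq} leaves P1 open — so {Kz} is the unique smallest valid adjustment set.

{Kz}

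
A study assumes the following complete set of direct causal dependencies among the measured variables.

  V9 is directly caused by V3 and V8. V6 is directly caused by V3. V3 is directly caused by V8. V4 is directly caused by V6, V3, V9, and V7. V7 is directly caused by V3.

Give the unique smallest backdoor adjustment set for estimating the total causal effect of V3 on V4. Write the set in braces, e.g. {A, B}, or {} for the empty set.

{V8}

Variables eligible for adjustment (non-descendants of V3, excluding V3 and V4): {V8}.
Backdoor paths from V3 to V4:
  P1: V3 <- V8 -> V9 -> V4
The empty set is not sufficient: P1 (V3 <- V8 -> V9 -> V4) has no collider blocking it and no conditioned non-collider, so it is open.
Try {V8}:
  P1: blocked at fork node V8 ∈ conditioning set.
{V8} contains no descendant of V3 and blocks every backdoor path.
{V8} is the unique smallest valid adjustment set.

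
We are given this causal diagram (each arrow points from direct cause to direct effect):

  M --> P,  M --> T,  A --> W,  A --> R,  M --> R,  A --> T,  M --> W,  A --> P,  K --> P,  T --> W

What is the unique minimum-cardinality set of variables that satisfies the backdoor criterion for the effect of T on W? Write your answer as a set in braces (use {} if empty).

Variables eligible for adjustment (non-descendants of T, excluding T and W): {A, K, M, P, R}.
Backdoor paths from T to W:
  P1: T <- M -> R <- A -> W
  P2: T <- M -> P <- A -> W
  P3: T <- M -> W
  P4: T <- A -> R <- M -> W
  P5: T <- A -> P <- M -> W
  P6: T <- A -> W
The empty set is not sufficient: P3 (T <- M -> W) has no collider blocking it and no conditioned non-collider, so it is open.
Try {A, M}:
  P1: blocked at fork node M ∈ conditioning set.
  P2: blocked at fork node M ∈ conditioning set.
  P3: blocked at fork node M ∈ conditioning set.
  P4: blocked at fork node A ∈ conditioning set.
  P5: blocked at fork node A ∈ conditioning set.
  P6: blocked at fork node A ∈ conditioning set.
{A, M} contains no descendant of T and blocks every backdoor path.
Every element of {A, M} is needed (dropping A leaves P6 open; dropping M leaves P3 open), so no proper subset is valid.
Among all size-2 subsets of the eligible variables, only {A, M} blocks every backdoor path, so it is the unique smallest valid adjustment set.

{A, M}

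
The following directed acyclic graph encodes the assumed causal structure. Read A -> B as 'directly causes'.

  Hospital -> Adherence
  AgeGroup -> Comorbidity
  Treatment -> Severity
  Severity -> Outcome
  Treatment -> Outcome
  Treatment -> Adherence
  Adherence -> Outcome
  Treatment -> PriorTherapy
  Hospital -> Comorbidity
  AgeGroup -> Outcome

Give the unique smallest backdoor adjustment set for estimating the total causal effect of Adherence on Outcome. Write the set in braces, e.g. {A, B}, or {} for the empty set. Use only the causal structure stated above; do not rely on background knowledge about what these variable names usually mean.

Variables eligible for adjustment (non-descendants of Adherence, excluding Adherence and Outcome): {AgeGroup, Comorbidity, Hospital, PriorTherapy, Severity, Treatment}.
Backdoor paths from Adherence to Outcome:
  P1: Adherence <- Treatment -> Severity -> Outcome
  P2: Adherence <- Treatment -> Outcome
  P3: Adherence <- Hospital -> Comorbidity <- AgeGroup -> Outcome
The empty set is not sufficient: P1 (Adherence <- Treatment -> Severity -> Outcome) has no collider blocking it and no conditioned non-collider, so it is open.
Try {Treatment}:
  P1: blocked at fork node Treatment ∈ conditioning set.
  P2: blocked at fork node Treatment ∈ conditioning set.
  P3: blocked at collider Comorbidity (neither it nor any descendant is in the conditioning set).
{Treatment} contains no descendant of Adherence and blocks every backdoor path.
No other singleton works — e.g. {AgeGroup} leaves P1 open — so {Treatment} is the unique smallest valid adjustment set.

{Treatment}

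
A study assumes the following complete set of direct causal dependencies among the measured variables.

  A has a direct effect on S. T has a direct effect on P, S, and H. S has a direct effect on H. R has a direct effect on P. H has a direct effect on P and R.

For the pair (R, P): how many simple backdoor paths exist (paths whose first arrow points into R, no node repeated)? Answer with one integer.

A backdoor path from R to P is any simple undirected path whose first edge points into R (i.e. leaves R via a parent).
Parents of R: {H}.
Enumerating:
  P1: R <- H <- T -> P
  P2: R <- H <- S <- T -> P
  P3: R <- H -> P
That exhausts the simple backdoor paths. Count: 3.

3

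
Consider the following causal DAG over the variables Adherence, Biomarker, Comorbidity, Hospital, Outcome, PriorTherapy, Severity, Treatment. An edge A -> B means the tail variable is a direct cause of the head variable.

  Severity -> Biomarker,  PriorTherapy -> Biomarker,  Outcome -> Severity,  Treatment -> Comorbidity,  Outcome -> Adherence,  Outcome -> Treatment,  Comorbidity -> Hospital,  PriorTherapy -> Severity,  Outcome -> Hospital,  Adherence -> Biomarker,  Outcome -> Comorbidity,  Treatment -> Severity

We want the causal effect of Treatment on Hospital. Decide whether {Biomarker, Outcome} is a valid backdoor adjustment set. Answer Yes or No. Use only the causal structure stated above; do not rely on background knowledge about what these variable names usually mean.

No

Backdoor paths from Treatment to Hospital (paths whose first edge points into Treatment):
  P1: Treatment <- Outcome -> Comorbidity -> Hospital
  P2: Treatment <- Outcome -> Hospital
Condition 1 (no descendant of Treatment in the set): FAILS — Biomarker is a descendant of Treatment.
Condition 2 (every backdoor path blocked by {Biomarker, Outcome}):
  P1: blocked at fork node Outcome ∈ conditioning set.
  P2: blocked at fork node Outcome ∈ conditioning set.
{Biomarker, Outcome} does not satisfy the backdoor criterion.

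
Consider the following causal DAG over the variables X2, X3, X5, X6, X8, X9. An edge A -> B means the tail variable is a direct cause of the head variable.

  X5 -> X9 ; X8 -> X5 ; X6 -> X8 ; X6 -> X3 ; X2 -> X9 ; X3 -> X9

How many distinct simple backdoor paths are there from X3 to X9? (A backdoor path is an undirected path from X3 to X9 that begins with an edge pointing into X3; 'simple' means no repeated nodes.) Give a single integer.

1

A backdoor path from X3 to X9 is any simple undirected path whose first edge points into X3 (i.e. leaves X3 via a parent).
Parents of X3: {X6}.
Enumerating:
  P1: X3 <- X6 -> X8 -> X5 -> X9
That exhausts the simple backdoor paths. Count: 1.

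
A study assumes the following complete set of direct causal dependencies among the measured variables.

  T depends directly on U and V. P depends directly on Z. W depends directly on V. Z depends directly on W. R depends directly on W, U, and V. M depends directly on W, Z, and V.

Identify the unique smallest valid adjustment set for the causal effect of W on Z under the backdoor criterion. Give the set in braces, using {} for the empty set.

Variables eligible for adjustment (non-descendants of W, excluding W and Z): {T, U, V}.
Backdoor paths from W to Z:
  P1: W <- V -> M <- Z
Each backdoor path contains an unconditioned collider, so every path is already blocked with the empty conditioning set:
  P1: blocked at collider M (neither it nor any descendant is in the conditioning set).
The empty set is therefore the unique smallest valid set.

{}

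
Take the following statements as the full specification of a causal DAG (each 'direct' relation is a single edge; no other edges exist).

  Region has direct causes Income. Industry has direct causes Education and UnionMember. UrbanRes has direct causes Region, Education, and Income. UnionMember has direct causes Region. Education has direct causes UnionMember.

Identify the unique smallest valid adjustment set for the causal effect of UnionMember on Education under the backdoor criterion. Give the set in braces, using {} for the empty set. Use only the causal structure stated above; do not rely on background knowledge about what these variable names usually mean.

{}

Variables eligible for adjustment (non-descendants of UnionMember, excluding UnionMember and Education): {Income, Region}.
Backdoor paths from UnionMember to Education:
  P1: UnionMember <- Region <- Income -> UrbanRes <- Education
  P2: UnionMember <- Region -> UrbanRes <- Education
Each backdoor path contains an unconditioned collider, so every path is already blocked with the empty conditioning set:
  P1: blocked at collider UrbanRes (neither it nor any descendant is in the conditioning set).
  P2: blocked at collider UrbanRes (neither it nor any descendant is in the conditioning set).
The empty set is therefore the unique smallest valid set.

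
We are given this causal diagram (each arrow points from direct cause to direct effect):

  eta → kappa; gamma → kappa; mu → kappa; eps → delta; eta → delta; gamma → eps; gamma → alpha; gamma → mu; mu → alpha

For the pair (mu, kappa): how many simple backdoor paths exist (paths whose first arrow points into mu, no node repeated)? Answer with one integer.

A backdoor path from mu to kappa is any simple undirected path whose first edge points into mu (i.e. leaves mu via a parent).
Parents of mu: {gamma}.
Enumerating:
  P1: mu <- gamma -> eps -> delta <- eta -> kappa
  P2: mu <- gamma -> kappa
That exhausts the simple backdoor paths. Count: 2.

2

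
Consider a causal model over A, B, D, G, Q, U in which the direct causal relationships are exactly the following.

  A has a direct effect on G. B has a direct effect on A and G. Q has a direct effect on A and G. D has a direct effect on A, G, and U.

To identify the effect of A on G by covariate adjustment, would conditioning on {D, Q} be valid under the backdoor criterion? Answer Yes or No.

Backdoor paths from A to G (paths whose first edge points into A):
  P1: A <- D -> G
  P2: A <- B -> G
  P3: A <- Q -> G
Condition 1 (no descendant of A in the set): holds — descendants of A are {G}; none are in {D, Q}.
Condition 2 (every backdoor path blocked by {D, Q}):
  P1: blocked at fork node D ∈ conditioning set.
  P2: open — no interior node is in the conditioning set.
  P3: blocked at fork node Q ∈ conditioning set.
{D, Q} does not satisfy the backdoor criterion.

No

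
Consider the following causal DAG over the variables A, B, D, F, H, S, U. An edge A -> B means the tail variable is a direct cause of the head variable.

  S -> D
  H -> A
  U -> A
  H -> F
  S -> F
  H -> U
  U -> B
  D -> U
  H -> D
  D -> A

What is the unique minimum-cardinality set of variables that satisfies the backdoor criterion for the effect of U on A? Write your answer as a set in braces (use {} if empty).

{D, H}

Variables eligible for adjustment (non-descendants of U, excluding U and A): {D, F, H, S}.
Backdoor paths from U to A:
  P1: U <- H -> F <- S -> D -> A
  P2: U <- H -> D -> A
  P3: U <- H -> A
  P4: U <- D <- H -> A
  P5: U <- D <- S -> F <- H -> A
  P6: U <- D -> A
The empty set is not sufficient: P2 (U <- H -> D -> A) has no collider blocking it and no conditioned non-collider, so it is open.
Try {D, H}:
  P1: blocked at fork node H ∈ conditioning set.
  P2: blocked at fork node H ∈ conditioning set.
  P3: blocked at fork node H ∈ conditioning set.
  P4: blocked at chain node D ∈ conditioning set.
  P5: blocked at chain node D ∈ conditioning set.
  P6: blocked at fork node D ∈ conditioning set.
{D, H} contains no descendant of U and blocks every backdoor path.
Every element of {D, H} is needed (dropping D leaves P6 open; dropping H leaves P3 open), so no proper subset is valid.
Among all size-2 subsets of the eligible variables, only {D, H} blocks every backdoor path, so it is the unique smallest valid adjustment set.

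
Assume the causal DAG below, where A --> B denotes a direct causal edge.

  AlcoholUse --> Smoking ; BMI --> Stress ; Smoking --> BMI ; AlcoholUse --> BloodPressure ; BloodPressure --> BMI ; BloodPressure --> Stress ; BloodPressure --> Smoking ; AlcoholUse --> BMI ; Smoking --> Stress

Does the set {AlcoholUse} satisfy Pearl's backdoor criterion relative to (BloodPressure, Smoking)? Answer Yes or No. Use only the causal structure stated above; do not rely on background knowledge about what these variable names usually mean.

Backdoor paths from BloodPressure to Smoking (paths whose first edge points into BloodPressure):
  P1: BloodPressure <- AlcoholUse -> Smoking
  P2: BloodPressure <- AlcoholUse -> BMI <- Smoking
  P3: BloodPressure <- AlcoholUse -> BMI -> Stress <- Smoking
Condition 1 (no descendant of BloodPressure in the set): holds — descendants of BloodPressure are {BMI, Smoking, Stress}; none are in {AlcoholUse}.
Condition 2 (every backdoor path blocked by {AlcoholUse}):
  P1: blocked at fork node AlcoholUse ∈ conditioning set.
  P2: blocked at fork node AlcoholUse ∈ conditioning set.
  P3: blocked at fork node AlcoholUse ∈ conditioning set.
{AlcoholUse} satisfies the backdoor criterion.

Yes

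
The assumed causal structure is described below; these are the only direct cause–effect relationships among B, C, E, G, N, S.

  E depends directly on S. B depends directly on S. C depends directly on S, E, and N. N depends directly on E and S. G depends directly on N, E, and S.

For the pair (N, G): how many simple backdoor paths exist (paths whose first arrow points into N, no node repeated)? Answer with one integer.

A backdoor path from N to G is any simple undirected path whose first edge points into N (i.e. leaves N via a parent).
Parents of N: {E, S}.
Enumerating:
  P1: N <- S -> E -> G
  P2: N <- S -> G
  P3: N <- S -> C <- E -> G
  P4: N <- E <- S -> G
  P5: N <- E -> G
  P6: N <- E -> C <- S -> G
That exhausts the simple backdoor paths. Count: 6.

6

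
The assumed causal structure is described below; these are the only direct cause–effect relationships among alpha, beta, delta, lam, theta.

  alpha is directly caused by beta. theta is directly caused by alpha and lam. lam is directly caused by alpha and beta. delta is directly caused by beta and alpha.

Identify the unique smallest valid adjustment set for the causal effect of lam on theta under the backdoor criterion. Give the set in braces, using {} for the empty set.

{alpha}

Variables eligible for adjustment (non-descendants of lam, excluding lam and theta): {alpha, beta, delta}.
Backdoor paths from lam to theta:
  P1: lam <- beta -> alpha -> theta
  P2: lam <- beta -> delta <- alpha -> theta
  P3: lam <- alpha -> theta
The empty set is not sufficient: P1 (lam <- beta -> alpha -> theta) has no collider blocking it and no conditioned non-collider, so it is open.
Try {alpha}:
  P1: blocked at chain node alpha ∈ conditioning set.
  P2: blocked at collider delta (neither it nor any descendant is in the conditioning set).
  P3: blocked at fork node alpha ∈ conditioning set.
{alpha} contains no descendant of lam and blocks every backdoor path.
No other singleton works — e.g. {beta} leaves P3 open — so {alpha} is the unique smallest valid adjustment set.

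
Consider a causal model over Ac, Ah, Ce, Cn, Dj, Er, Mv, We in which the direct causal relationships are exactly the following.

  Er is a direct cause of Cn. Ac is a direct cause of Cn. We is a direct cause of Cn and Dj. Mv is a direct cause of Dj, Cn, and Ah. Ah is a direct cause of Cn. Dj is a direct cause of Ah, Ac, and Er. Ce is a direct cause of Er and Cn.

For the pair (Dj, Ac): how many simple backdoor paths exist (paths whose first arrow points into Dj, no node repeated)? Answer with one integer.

3

A backdoor path from Dj to Ac is any simple undirected path whose first edge points into Dj (i.e. leaves Dj via a parent).
Parents of Dj: {Mv, We}.
Enumerating:
  P1: Dj <- We -> Cn <- Ac
  P2: Dj <- Mv -> Ah -> Cn <- Ac
  P3: Dj <- Mv -> Cn <- Ac
That exhausts the simple backdoor paths. Count: 3.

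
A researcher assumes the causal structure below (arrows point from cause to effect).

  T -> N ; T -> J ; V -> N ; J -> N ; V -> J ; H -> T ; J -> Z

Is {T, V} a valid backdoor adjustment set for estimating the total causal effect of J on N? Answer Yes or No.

Yes

Backdoor paths from J to N (paths whose first edge points into J):
  P1: J <- T -> N
  P2: J <- V -> N
Condition 1 (no descendant of J in the set): holds — descendants of J are {N, Z}; none are in {T, V}.
Condition 2 (every backdoor path blocked by {T, V}):
  P1: blocked at fork node T ∈ conditioning set.
  P2: blocked at fork node V ∈ conditioning set.
{T, V} satisfies the backdoor criterion.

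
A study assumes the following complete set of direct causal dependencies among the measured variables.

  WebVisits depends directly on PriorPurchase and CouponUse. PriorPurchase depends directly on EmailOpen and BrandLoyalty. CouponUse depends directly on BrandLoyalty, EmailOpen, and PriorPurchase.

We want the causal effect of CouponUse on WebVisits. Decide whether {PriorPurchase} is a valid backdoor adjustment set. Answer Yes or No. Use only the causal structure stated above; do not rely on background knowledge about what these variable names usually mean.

Yes

Backdoor paths from CouponUse to WebVisits (paths whose first edge points into CouponUse):
  P1: CouponUse <- BrandLoyalty -> PriorPurchase -> WebVisits
  P2: CouponUse <- EmailOpen -> PriorPurchase -> WebVisits
  P3: CouponUse <- PriorPurchase -> WebVisits
Condition 1 (no descendant of CouponUse in the set): holds — descendants of CouponUse are {WebVisits}; none are in {PriorPurchase}.
Condition 2 (every backdoor path blocked by {PriorPurchase}):
  P1: blocked at chain node PriorPurchase ∈ conditioning set.
  P2: blocked at chain node PriorPurchase ∈ conditioning set.
  P3: blocked at fork node PriorPurchase ∈ conditioning set.
{PriorPurchase} satisfies the backdoor criterion.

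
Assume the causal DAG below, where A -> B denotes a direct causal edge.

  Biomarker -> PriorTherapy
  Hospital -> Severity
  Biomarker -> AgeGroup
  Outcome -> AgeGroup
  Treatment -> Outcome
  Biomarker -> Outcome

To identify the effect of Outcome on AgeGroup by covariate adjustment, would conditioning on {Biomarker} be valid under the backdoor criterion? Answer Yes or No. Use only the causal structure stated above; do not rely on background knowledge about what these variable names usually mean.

Yes

Backdoor paths from Outcome to AgeGroup (paths whose first edge points into Outcome):
  P1: Outcome <- Biomarker -> AgeGroup
Condition 1 (no descendant of Outcome in the set): holds — descendants of Outcome are {AgeGroup}; none are in {Biomarker}.
Condition 2 (every backdoor path blocked by {Biomarker}):
  P1: blocked at fork node Biomarker ∈ conditioning set.
{Biomarker} satisfies the backdoor criterion.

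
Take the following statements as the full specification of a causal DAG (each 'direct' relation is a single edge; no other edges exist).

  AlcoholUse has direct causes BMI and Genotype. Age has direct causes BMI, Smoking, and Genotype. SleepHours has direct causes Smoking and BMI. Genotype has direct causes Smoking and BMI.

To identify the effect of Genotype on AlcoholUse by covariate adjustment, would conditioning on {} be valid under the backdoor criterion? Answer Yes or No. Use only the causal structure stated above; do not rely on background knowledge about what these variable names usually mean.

No

Backdoor paths from Genotype to AlcoholUse (paths whose first edge points into Genotype):
  P1: Genotype <- Smoking -> Age <- BMI -> AlcoholUse
  P2: Genotype <- Smoking -> SleepHours <- BMI -> AlcoholUse
  P3: Genotype <- BMI -> AlcoholUse
Condition 1 (no descendant of Genotype in the set): holds — descendants of Genotype are {Age, AlcoholUse}; none are in {}.
Condition 2 (every backdoor path blocked by {}):
  P1: blocked at collider Age (neither it nor any descendant is in the conditioning set).
  P2: blocked at collider SleepHours (neither it nor any descendant is in the conditioning set).
  P3: open — no interior node is in the conditioning set.
{} does not satisfy the backdoor criterion.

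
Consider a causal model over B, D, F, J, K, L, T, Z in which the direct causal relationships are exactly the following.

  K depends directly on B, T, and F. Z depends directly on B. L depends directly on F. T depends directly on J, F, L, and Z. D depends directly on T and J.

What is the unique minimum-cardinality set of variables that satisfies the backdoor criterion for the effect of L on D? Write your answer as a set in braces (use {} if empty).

Variables eligible for adjustment (non-descendants of L, excluding L and D): {B, F, J, Z}.
Backdoor paths from L to D:
  P1: L <- F -> T <- J -> D
  P2: L <- F -> T -> D
  P3: L <- F -> K <- B -> Z -> T <- J -> D
  P4: L <- F -> K <- B -> Z -> T -> D
  P5: L <- F -> K <- T <- J -> D
  P6: L <- F -> K <- T -> D
The empty set is not sufficient: P2 (L <- F -> T -> D) has no collider blocking it and no conditioned non-collider, so it is open.
Try {F}:
  P1: blocked at fork node F ∈ conditioning set.
  P2: blocked at fork node F ∈ conditioning set.
  P3: blocked at fork node F ∈ conditioning set.
  P4: blocked at fork node F ∈ conditioning set.
  P5: blocked at fork node F ∈ conditioning set.
  P6: blocked at fork node F ∈ conditioning set.
{F} contains no descendant of L and blocks every backdoor path.
No other singleton works — e.g. {J} leaves P2 open — so {F} is the unique smallest valid adjustment set.

{F}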